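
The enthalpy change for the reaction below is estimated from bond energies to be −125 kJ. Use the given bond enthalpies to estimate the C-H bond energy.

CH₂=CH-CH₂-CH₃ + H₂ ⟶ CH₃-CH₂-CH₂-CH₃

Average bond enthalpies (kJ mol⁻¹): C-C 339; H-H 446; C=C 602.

D(C-H) ≈ 417 kJ/mol

Let D be the C-H bond energy.
Σ(broken) = 2×339 + 8×D + 1×602 + 1×446 = 1726 + 8D
Σ(formed) = 3×339 + 10×D = 1017 + 10D
ΔH = Σ(broken) − Σ(formed) = (1726 + 8D) − (1017 + 10D) = +709 − 2D
Setting this equal to −125 kJ gives 2D = 834, so D = 417 kJ/mol.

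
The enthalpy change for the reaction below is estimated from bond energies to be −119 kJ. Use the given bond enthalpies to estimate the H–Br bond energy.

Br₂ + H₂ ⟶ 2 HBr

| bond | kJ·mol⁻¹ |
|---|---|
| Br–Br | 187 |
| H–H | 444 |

Let D be the H–Br bond energy.
Σ(broken) = 1×187 + 1×444 = 631
Σ(formed) = 2×D = 2D
ΔH = Σ(broken) − Σ(formed) = (631) − (2D) = +631 − 2D
Setting this equal to −119 kJ gives 2D = 750, so D = 375 kJ/mol.

D(H–Br) ≈ 375 kJ/mol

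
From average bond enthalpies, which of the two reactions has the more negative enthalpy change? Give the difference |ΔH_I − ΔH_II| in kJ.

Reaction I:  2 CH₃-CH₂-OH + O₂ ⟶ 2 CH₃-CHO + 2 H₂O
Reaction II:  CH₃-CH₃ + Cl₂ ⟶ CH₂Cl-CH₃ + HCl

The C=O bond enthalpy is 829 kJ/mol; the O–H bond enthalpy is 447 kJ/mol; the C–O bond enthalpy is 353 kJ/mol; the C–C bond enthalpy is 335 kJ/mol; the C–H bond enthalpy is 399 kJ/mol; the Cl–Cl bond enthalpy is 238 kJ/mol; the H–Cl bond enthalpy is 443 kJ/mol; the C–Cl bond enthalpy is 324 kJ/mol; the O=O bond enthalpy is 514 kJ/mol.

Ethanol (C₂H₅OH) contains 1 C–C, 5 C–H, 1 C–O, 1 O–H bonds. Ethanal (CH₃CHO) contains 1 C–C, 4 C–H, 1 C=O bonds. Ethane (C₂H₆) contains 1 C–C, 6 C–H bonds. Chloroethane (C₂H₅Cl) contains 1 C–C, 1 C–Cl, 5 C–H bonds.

Reaction I, by 404 kJ

Reaction I:
  Bonds broken (reactants):
    C–C: 2 × 335 = 670
    C–H: 10 × 399 = 3990
    C–O: 2 × 353 = 706
    O–H: 2 × 447 = 894
    O=O: 1 × 514 = 514
    Σ(broken) = 6774 kJ
  Bonds formed (products):
    C–C: 2 × 335 = 670
    C–H: 8 × 399 = 3192
    C=O: 2 × 829 = 1658
    O–H: 4 × 447 = 1788
    Σ(formed) = 7308 kJ
  ΔH_I = 6774 − 7308 = −534 kJ
Reaction II:
  Bonds broken (reactants):
    C–C: 1 × 335 = 335
    C–H: 6 × 399 = 2394
    Cl–Cl: 1 × 238 = 238
    Σ(broken) = 2967 kJ
  Bonds formed (products):
    C–C: 1 × 335 = 335
    C–Cl: 1 × 324 = 324
    C–H: 5 × 399 = 1995
    H–Cl: 1 × 443 = 443
    Σ(formed) = 3097 kJ
  ΔH_II = 2967 − 3097 = −130 kJ
ΔH_I − ΔH_II = −404 kJ, so reaction I has the more negative ΔH; |ΔH_I − ΔH_II| = 404 kJ.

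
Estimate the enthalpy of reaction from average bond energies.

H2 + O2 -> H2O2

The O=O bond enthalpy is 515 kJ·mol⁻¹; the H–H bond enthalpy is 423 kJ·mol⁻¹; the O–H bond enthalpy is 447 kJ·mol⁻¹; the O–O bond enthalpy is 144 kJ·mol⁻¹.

ΔH ≈ −100 kJ

Bonds broken (reactants):
  H–H: 1 × 423 = 423
  O=O: 1 × 515 = 515
  Σ(broken) = 938 kJ
Bonds formed (products):
  O–H: 2 × 447 = 894
  O–O: 1 × 144 = 144
  Σ(formed) = 1038 kJ
ΔH = Σ(broken) − Σ(formed) = 938 − 1038 = −100 kJ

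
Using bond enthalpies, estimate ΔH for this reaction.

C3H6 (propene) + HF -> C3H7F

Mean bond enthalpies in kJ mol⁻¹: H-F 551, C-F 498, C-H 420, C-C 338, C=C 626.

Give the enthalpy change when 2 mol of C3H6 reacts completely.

Bonds broken (reactants):
  C-C: 1 × 338 = 338
  C-H: 6 × 420 = 2520
  C=C: 1 × 626 = 626
  H-F: 1 × 551 = 551
  Σ(broken) = 4035 kJ
Bonds formed (products):
  C-C: 2 × 338 = 676
  C-F: 1 × 498 = 498
  C-H: 7 × 420 = 2940
  Σ(formed) = 4114 kJ
ΔH = Σ(broken) − Σ(formed) = 4035 − 4114 = −79 kJ
For 2× the reaction as written: 2 × (−79) = −158 kJ

ΔH = −158 kJ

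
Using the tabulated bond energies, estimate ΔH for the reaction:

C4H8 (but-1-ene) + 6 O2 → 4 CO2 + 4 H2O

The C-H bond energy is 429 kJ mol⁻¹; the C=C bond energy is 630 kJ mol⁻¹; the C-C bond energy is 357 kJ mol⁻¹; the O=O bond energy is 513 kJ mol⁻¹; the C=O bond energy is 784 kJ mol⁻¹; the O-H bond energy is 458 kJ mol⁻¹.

Bonds broken (reactants):
  C-C: 2 × 357 = 714
  C-H: 8 × 429 = 3432
  C=C: 1 × 630 = 630
  O=O: 6 × 513 = 3078
  Σ(broken) = 7854 kJ
Bonds formed (products):
  C=O: 8 × 784 = 6272
  O-H: 8 × 458 = 3664
  Σ(formed) = 9936 kJ
ΔH = Σ(broken) − Σ(formed) = 7854 − 9936 = −2082 kJ

ΔH ≈ −2082 kJ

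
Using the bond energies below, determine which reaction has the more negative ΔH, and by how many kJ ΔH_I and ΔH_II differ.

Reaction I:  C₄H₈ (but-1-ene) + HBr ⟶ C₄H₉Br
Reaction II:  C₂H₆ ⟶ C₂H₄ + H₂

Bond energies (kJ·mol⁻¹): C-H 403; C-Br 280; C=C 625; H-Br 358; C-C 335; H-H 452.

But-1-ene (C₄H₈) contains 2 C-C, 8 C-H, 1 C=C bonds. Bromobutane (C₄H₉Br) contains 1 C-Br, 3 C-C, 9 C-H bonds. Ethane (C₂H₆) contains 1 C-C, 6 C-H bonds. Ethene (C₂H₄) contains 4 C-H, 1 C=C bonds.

Reaction I, by 99 kJ

Reaction I:
  Bonds broken (reactants):
    C-C: 2 × 335 = 670
    C-H: 8 × 403 = 3224
    C=C: 1 × 625 = 625
    H-Br: 1 × 358 = 358
    Σ(broken) = 4877 kJ
  Bonds formed (products):
    C-Br: 1 × 280 = 280
    C-C: 3 × 335 = 1005
    C-H: 9 × 403 = 3627
    Σ(formed) = 4912 kJ
  ΔH_I = 4877 − 4912 = −35 kJ
Reaction II:
  Bonds broken (reactants):
    C-C: 1 × 335 = 335
    C-H: 6 × 403 = 2418
    Σ(broken) = 2753 kJ
  Bonds formed (products):
    C-H: 4 × 403 = 1612
    C=C: 1 × 625 = 625
    H-H: 1 × 452 = 452
    Σ(formed) = 2689 kJ
  ΔH_II = 2753 − 2689 = +64 kJ
ΔH_I − ΔH_II = −99 kJ, so reaction I has the more negative ΔH; |ΔH_I − ΔH_II| = 99 kJ.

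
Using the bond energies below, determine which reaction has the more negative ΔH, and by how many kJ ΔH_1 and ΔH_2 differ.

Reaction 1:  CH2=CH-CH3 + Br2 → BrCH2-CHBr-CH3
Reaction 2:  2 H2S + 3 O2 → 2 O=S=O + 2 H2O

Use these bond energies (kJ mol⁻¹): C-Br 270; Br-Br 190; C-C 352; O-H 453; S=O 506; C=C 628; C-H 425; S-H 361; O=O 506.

Reaction 1:
  Bonds broken (reactants):
    Br-Br: 1 × 190 = 190
    C-C: 1 × 352 = 352
    C-H: 6 × 425 = 2550
    C=C: 1 × 628 = 628
    Σ(broken) = 3720 kJ
  Bonds formed (products):
    C-Br: 2 × 270 = 540
    C-C: 2 × 352 = 704
    C-H: 6 × 425 = 2550
    Σ(formed) = 3794 kJ
  ΔH_1 = 3720 − 3794 = −74 kJ
Reaction 2:
  Bonds broken (reactants):
    O=O: 3 × 506 = 1518
    S-H: 4 × 361 = 1444
    Σ(broken) = 2962 kJ
  Bonds formed (products):
    O-H: 4 × 453 = 1812
    S=O: 4 × 506 = 2024
    Σ(formed) = 3836 kJ
  ΔH_2 = 2962 − 3836 = −874 kJ
ΔH_1 − ΔH_2 = +800 kJ, so reaction 2 has the more negative ΔH; |ΔH_1 − ΔH_2| = 800 kJ.

Reaction 2, by 800 kJ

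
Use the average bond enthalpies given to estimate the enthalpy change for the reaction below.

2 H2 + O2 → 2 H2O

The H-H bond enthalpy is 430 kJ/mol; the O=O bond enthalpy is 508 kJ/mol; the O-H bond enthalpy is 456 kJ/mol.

ΔH ≈ −456 kJ

Bonds broken (reactants):
  H-H: 2 × 430 = 860
  O=O: 1 × 508 = 508
  Σ(broken) = 1368 kJ
Bonds formed (products):
  O-H: 4 × 456 = 1824
  Σ(formed) = 1824 kJ
ΔH = Σ(broken) − Σ(formed) = 1368 − 1824 = −456 kJ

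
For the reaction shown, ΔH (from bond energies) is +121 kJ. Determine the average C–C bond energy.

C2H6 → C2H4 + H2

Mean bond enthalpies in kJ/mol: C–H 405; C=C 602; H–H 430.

D(C–C) ≈ 343 kJ/mol

Let D be the C–C bond energy.
Σ(broken) = 1×D + 6×405 = 2430 + D
Σ(formed) = 4×405 + 1×602 + 1×430 = 2652
ΔH = Σ(broken) − Σ(formed) = (2430 + D) − (2652) = −222 + D
Setting this equal to +121 kJ gives D = 343 kJ/mol.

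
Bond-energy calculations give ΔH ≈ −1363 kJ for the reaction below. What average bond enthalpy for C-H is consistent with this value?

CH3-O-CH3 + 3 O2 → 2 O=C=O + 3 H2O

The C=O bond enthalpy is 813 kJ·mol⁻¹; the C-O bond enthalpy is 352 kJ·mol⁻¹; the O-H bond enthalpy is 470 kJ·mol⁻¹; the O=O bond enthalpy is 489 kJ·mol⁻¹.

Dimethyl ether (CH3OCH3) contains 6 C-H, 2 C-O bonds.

Let D be the C-H bond energy.
Σ(broken) = 6×D + 2×352 + 3×489 = 2171 + 6D
Σ(formed) = 4×813 + 6×470 = 6072
ΔH = Σ(broken) − Σ(formed) = (2171 + 6D) − (6072) = −3901 + 6D
Setting this equal to −1363 kJ gives 6D = 2538, so D = 423 kJ/mol.

D(C-H) ≈ 423 kJ/mol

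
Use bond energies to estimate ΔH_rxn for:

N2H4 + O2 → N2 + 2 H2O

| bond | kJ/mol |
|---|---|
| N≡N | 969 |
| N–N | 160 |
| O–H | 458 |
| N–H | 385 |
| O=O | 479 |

ΔH ≈ −622 kJ

Bonds broken (reactants):
  N–H: 4 × 385 = 1540
  N–N: 1 × 160 = 160
  O=O: 1 × 479 = 479
  Σ(broken) = 2179 kJ
Bonds formed (products):
  N≡N: 1 × 969 = 969
  O–H: 4 × 458 = 1832
  Σ(formed) = 2801 kJ
ΔH = Σ(broken) − Σ(formed) = 2179 − 2801 = −622 kJ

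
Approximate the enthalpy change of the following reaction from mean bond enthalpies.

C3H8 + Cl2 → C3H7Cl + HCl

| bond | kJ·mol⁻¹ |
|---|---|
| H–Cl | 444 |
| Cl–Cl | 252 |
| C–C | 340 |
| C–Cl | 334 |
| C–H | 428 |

Bonds broken (reactants):
  C–C: 2 × 340 = 680
  C–H: 8 × 428 = 3424
  Cl–Cl: 1 × 252 = 252
  Σ(broken) = 4356 kJ
Bonds formed (products):
  C–C: 2 × 340 = 680
  C–Cl: 1 × 334 = 334
  C–H: 7 × 428 = 2996
  H–Cl: 1 × 444 = 444
  Σ(formed) = 4454 kJ
ΔH = Σ(broken) − Σ(formed) = 4356 − 4454 = −98 kJ

ΔH ≈ −98 kJ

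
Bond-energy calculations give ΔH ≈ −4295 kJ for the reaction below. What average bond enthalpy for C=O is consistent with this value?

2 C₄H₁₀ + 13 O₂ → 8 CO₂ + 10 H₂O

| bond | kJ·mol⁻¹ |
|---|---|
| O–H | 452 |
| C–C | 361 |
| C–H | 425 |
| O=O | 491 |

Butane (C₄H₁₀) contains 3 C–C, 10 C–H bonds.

D(C=O) ≈ 769 kJ/mol

Let D be the C=O bond energy.
Σ(broken) = 6×361 + 20×425 + 13×491 = 17049
Σ(formed) = 16×D + 20×452 = 9040 + 16D
ΔH = Σ(broken) − Σ(formed) = (17049) − (9040 + 16D) = +8009 − 16D
Setting this equal to −4295 kJ gives 16D = 12304, so D = 769 kJ/mol.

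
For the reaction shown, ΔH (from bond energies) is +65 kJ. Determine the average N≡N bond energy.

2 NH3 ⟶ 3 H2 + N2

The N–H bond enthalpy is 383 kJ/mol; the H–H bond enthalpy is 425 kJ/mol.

D(N≡N) ≈ 958 kJ/mol

Let D be the N≡N bond energy.
Σ(broken) = 6×383 = 2298
Σ(formed) = 3×425 + 1×D = 1275 + D
ΔH = Σ(broken) − Σ(formed) = (2298) − (1275 + D) = +1023 − D
Setting this equal to +65 kJ gives D = 958 kJ/mol.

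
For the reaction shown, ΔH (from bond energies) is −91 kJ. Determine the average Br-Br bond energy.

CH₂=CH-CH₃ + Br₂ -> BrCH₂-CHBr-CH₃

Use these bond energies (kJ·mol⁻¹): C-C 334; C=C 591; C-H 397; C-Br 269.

D(Br-Br) ≈ 190 kJ/mol

Let D be the Br-Br bond energy.
Σ(broken) = 1×D + 1×334 + 6×397 + 1×591 = 3307 + D
Σ(formed) = 2×269 + 2×334 + 6×397 = 3588
ΔH = Σ(broken) − Σ(formed) = (3307 + D) − (3588) = −281 + D
Setting this equal to −91 kJ gives D = 190 kJ/mol.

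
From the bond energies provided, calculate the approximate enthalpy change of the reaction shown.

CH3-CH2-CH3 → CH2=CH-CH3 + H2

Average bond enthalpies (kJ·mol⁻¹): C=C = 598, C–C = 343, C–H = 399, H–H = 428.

ΔH ≈ +115 kJ

Bonds broken (reactants):
  C–C: 2 × 343 = 686
  C–H: 8 × 399 = 3192
  Σ(broken) = 3878 kJ
Bonds formed (products):
  C–C: 1 × 343 = 343
  C–H: 6 × 399 = 2394
  C=C: 1 × 598 = 598
  H–H: 1 × 428 = 428
  Σ(formed) = 3763 kJ
ΔH = Σ(broken) − Σ(formed) = 3878 − 3763 = +115 kJ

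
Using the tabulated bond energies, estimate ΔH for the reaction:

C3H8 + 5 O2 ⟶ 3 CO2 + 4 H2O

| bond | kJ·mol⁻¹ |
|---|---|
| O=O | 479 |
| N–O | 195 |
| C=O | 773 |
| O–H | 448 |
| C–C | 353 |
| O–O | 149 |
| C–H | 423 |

ΔH ≈ −1737 kJ

Bonds broken (reactants):
  C–C: 2 × 353 = 706
  C–H: 8 × 423 = 3384
  O=O: 5 × 479 = 2395
  Σ(broken) = 6485 kJ
Bonds formed (products):
  C=O: 6 × 773 = 4638
  O–H: 8 × 448 = 3584
  Σ(formed) = 8222 kJ
ΔH = Σ(broken) − Σ(formed) = 6485 − 8222 = −1737 kJ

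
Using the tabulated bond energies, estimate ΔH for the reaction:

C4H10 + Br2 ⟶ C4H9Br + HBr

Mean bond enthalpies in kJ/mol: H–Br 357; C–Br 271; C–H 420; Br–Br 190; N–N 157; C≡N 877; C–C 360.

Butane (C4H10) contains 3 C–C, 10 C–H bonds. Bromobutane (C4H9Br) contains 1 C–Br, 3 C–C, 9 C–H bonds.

Bonds broken (reactants):
  Br–Br: 1 × 190 = 190
  C–C: 3 × 360 = 1080
  C–H: 10 × 420 = 4200
  Σ(broken) = 5470 kJ
Bonds formed (products):
  C–Br: 1 × 271 = 271
  C–C: 3 × 360 = 1080
  C–H: 9 × 420 = 3780
  H–Br: 1 × 357 = 357
  Σ(formed) = 5488 kJ
ΔH = Σ(broken) − Σ(formed) = 5470 − 5488 = −18 kJ

ΔH ≈ −18 kJ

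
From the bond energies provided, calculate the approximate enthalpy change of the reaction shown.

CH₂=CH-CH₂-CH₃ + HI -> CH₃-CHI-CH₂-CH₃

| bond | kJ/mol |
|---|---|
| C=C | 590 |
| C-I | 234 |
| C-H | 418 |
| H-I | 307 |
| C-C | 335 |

ΔH ≈ −90 kJ

Bonds broken (reactants):
  C-C: 2 × 335 = 670
  C-H: 8 × 418 = 3344
  C=C: 1 × 590 = 590
  H-I: 1 × 307 = 307
  Σ(broken) = 4911 kJ
Bonds formed (products):
  C-C: 3 × 335 = 1005
  C-H: 9 × 418 = 3762
  C-I: 1 × 234 = 234
  Σ(formed) = 5001 kJ
ΔH = Σ(broken) − Σ(formed) = 4911 − 5001 = −90 kJ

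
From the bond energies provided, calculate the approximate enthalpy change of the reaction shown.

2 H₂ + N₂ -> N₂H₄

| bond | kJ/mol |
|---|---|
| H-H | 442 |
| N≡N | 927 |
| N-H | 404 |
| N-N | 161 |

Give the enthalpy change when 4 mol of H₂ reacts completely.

ΔH = +68 kJ

Bonds broken (reactants):
  H-H: 2 × 442 = 884
  N≡N: 1 × 927 = 927
  Σ(broken) = 1811 kJ
Bonds formed (products):
  N-H: 4 × 404 = 1616
  N-N: 1 × 161 = 161
  Σ(formed) = 1777 kJ
ΔH = Σ(broken) − Σ(formed) = 1811 − 1777 = +34 kJ
For 2× the reaction as written: 2 × (+34) = +68 kJ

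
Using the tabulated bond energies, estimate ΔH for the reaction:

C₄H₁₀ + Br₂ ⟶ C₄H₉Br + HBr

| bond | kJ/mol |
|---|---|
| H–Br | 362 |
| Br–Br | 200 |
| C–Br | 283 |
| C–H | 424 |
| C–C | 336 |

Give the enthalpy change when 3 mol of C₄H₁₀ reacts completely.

ΔH = −63 kJ

Bonds broken (reactants):
  Br–Br: 1 × 200 = 200
  C–C: 3 × 336 = 1008
  C–H: 10 × 424 = 4240
  Σ(broken) = 5448 kJ
Bonds formed (products):
  C–Br: 1 × 283 = 283
  C–C: 3 × 336 = 1008
  C–H: 9 × 424 = 3816
  H–Br: 1 × 362 = 362
  Σ(formed) = 5469 kJ
ΔH = Σ(broken) − Σ(formed) = 5448 − 5469 = −21 kJ
For 3× the reaction as written: 3 × (−21) = −63 kJ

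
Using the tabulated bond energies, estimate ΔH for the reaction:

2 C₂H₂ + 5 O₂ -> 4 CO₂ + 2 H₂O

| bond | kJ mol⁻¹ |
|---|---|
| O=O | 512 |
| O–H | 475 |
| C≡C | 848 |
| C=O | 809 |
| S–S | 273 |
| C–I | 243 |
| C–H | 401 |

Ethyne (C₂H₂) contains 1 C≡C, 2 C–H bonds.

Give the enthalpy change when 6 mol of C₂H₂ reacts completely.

ΔH = −7536 kJ

Bonds broken (reactants):
  C≡C: 2 × 848 = 1696
  C–H: 4 × 401 = 1604
  O=O: 5 × 512 = 2560
  Σ(broken) = 5860 kJ
Bonds formed (products):
  C=O: 8 × 809 = 6472
  O–H: 4 × 475 = 1900
  Σ(formed) = 8372 kJ
ΔH = Σ(broken) − Σ(formed) = 5860 − 8372 = −2512 kJ
For 3× the reaction as written: 3 × (−2512) = −7536 kJ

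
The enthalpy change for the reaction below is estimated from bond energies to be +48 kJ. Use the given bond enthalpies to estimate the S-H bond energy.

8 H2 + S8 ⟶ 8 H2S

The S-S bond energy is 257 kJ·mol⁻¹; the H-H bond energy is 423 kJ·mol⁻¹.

Let D be the S-H bond energy.
Σ(broken) = 8×423 + 8×257 = 5440
Σ(formed) = 16×D = 16D
ΔH = Σ(broken) − Σ(formed) = (5440) − (16D) = +5440 − 16D
Setting this equal to +48 kJ gives 16D = 5392, so D = 337 kJ/mol.

D(S-H) ≈ 337 kJ/mol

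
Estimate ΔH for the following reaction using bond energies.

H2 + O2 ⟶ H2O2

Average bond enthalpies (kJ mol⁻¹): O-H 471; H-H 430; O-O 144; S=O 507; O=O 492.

ΔH ≈ −164 kJ

Bonds broken (reactants):
  H-H: 1 × 430 = 430
  O=O: 1 × 492 = 492
  Σ(broken) = 922 kJ
Bonds formed (products):
  O-H: 2 × 471 = 942
  O-O: 1 × 144 = 144
  Σ(formed) = 1086 kJ
ΔH = Σ(broken) − Σ(formed) = 922 − 1086 = −164 kJ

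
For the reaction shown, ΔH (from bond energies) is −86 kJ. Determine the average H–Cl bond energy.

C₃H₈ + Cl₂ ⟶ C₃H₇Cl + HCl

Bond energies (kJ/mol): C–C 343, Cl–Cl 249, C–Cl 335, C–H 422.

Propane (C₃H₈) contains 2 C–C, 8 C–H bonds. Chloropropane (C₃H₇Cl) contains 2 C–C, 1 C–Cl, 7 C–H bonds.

Let D be the H–Cl bond energy.
Σ(broken) = 2×343 + 8×422 + 1×249 = 4311
Σ(formed) = 2×343 + 1×335 + 7×422 + 1×D = 3975 + D
ΔH = Σ(broken) − Σ(formed) = (4311) − (3975 + D) = +336 − D
Setting this equal to −86 kJ gives D = 422 kJ/mol.

D(H–Cl) ≈ 422 kJ/mol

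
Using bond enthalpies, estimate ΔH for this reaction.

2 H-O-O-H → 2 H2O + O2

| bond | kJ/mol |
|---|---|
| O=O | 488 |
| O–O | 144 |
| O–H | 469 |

Bonds broken (reactants):
  O–H: 4 × 469 = 1876
  O–O: 2 × 144 = 288
  Σ(broken) = 2164 kJ
Bonds formed (products):
  O–H: 4 × 469 = 1876
  O=O: 1 × 488 = 488
  Σ(formed) = 2364 kJ
ΔH = Σ(broken) − Σ(formed) = 2164 − 2364 = −200 kJ

ΔH ≈ −200 kJ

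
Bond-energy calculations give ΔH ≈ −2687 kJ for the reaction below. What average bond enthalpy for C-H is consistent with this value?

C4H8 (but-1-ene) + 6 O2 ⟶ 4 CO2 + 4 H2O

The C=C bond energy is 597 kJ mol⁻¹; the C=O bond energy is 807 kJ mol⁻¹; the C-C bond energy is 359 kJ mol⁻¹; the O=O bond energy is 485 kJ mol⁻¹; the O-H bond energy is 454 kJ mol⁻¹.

D(C-H) ≈ 397 kJ/mol

Let D be the C-H bond energy.
Σ(broken) = 2×359 + 8×D + 1×597 + 6×485 = 4225 + 8D
Σ(formed) = 8×807 + 8×454 = 10088
ΔH = Σ(broken) − Σ(formed) = (4225 + 8D) − (10088) = −5863 + 8D
Setting this equal to −2687 kJ gives 8D = 3176, so D = 397 kJ/mol.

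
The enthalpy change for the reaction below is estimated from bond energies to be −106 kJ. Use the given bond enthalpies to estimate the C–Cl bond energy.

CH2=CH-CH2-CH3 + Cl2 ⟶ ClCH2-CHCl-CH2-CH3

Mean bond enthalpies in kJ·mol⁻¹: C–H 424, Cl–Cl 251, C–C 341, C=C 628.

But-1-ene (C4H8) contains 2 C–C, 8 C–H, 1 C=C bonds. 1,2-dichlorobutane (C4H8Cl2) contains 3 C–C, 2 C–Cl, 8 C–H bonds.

Let D be the C–Cl bond energy.
Σ(broken) = 2×341 + 8×424 + 1×628 + 1×251 = 4953
Σ(formed) = 3×341 + 2×D + 8×424 = 4415 + 2D
ΔH = Σ(broken) − Σ(formed) = (4953) − (4415 + 2D) = +538 − 2D
Setting this equal to −106 kJ gives 2D = 644, so D = 322 kJ/mol.

D(C–Cl) ≈ 322 kJ/mol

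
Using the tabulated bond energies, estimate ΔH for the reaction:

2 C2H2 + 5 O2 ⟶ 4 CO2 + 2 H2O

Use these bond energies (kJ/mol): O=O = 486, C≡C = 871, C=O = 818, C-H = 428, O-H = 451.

ΔH ≈ −2464 kJ

Bonds broken (reactants):
  C≡C: 2 × 871 = 1742
  C-H: 4 × 428 = 1712
  O=O: 5 × 486 = 2430
  Σ(broken) = 5884 kJ
Bonds formed (products):
  C=O: 8 × 818 = 6544
  O-H: 4 × 451 = 1804
  Σ(formed) = 8348 kJ
ΔH = Σ(broken) − Σ(formed) = 5884 − 8348 = −2464 kJ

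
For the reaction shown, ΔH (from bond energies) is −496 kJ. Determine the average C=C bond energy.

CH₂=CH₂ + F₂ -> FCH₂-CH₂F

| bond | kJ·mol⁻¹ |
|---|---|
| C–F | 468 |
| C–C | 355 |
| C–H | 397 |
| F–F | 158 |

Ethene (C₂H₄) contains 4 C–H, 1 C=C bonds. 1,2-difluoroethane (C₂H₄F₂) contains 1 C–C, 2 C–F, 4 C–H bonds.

D(C=C) ≈ 637 kJ/mol

Let D be the C=C bond energy.
Σ(broken) = 4×397 + 1×D + 1×158 = 1746 + D
Σ(formed) = 1×355 + 2×468 + 4×397 = 2879
ΔH = Σ(broken) − Σ(formed) = (1746 + D) − (2879) = −1133 + D
Setting this equal to −496 kJ gives D = 637 kJ/mol.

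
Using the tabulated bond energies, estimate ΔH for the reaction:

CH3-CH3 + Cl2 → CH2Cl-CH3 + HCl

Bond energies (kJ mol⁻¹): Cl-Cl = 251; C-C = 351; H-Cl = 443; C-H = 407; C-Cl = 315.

ΔH ≈ −100 kJ

Bonds broken (reactants):
  C-C: 1 × 351 = 351
  C-H: 6 × 407 = 2442
  Cl-Cl: 1 × 251 = 251
  Σ(broken) = 3044 kJ
Bonds formed (products):
  C-C: 1 × 351 = 351
  C-Cl: 1 × 315 = 315
  C-H: 5 × 407 = 2035
  H-Cl: 1 × 443 = 443
  Σ(formed) = 3144 kJ
ΔH = Σ(broken) − Σ(formed) = 3044 − 3144 = −100 kJ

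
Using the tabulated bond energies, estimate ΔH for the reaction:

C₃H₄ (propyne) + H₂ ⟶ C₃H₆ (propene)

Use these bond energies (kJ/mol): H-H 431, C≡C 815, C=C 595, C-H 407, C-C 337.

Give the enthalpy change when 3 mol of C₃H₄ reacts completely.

Bonds broken (reactants):
  C≡C: 1 × 815 = 815
  C-C: 1 × 337 = 337
  C-H: 4 × 407 = 1628
  H-H: 1 × 431 = 431
  Σ(broken) = 3211 kJ
Bonds formed (products):
  C-C: 1 × 337 = 337
  C-H: 6 × 407 = 2442
  C=C: 1 × 595 = 595
  Σ(formed) = 3374 kJ
ΔH = Σ(broken) − Σ(formed) = 3211 − 3374 = −163 kJ
For 3× the reaction as written: 3 × (−163) = −489 kJ

ΔH = −489 kJ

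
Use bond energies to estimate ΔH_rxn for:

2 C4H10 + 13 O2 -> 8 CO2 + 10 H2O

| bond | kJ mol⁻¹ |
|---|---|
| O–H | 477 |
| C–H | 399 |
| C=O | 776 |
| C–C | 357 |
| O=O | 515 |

Bonds broken (reactants):
  C–C: 6 × 357 = 2142
  C–H: 20 × 399 = 7980
  O=O: 13 × 515 = 6695
  Σ(broken) = 16817 kJ
Bonds formed (products):
  C=O: 16 × 776 = 12416
  O–H: 20 × 477 = 9540
  Σ(formed) = 21956 kJ
ΔH = Σ(broken) − Σ(formed) = 16817 − 21956 = −5139 kJ

ΔH ≈ −5139 kJ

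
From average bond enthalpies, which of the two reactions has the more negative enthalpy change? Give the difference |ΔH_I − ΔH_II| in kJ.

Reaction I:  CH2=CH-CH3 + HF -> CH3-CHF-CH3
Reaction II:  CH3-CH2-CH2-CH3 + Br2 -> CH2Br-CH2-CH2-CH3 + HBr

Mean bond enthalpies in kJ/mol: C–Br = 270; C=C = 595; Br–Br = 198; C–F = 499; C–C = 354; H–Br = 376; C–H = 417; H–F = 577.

Reaction I, by 67 kJ

Reaction I:
  Bonds broken (reactants):
    C–C: 1 × 354 = 354
    C–H: 6 × 417 = 2502
    C=C: 1 × 595 = 595
    H–F: 1 × 577 = 577
    Σ(broken) = 4028 kJ
  Bonds formed (products):
    C–C: 2 × 354 = 708
    C–F: 1 × 499 = 499
    C–H: 7 × 417 = 2919
    Σ(formed) = 4126 kJ
  ΔH_I = 4028 − 4126 = −98 kJ
Reaction II:
  Bonds broken (reactants):
    Br–Br: 1 × 198 = 198
    C–C: 3 × 354 = 1062
    C–H: 10 × 417 = 4170
    Σ(broken) = 5430 kJ
  Bonds formed (products):
    C–Br: 1 × 270 = 270
    C–C: 3 × 354 = 1062
    C–H: 9 × 417 = 3753
    H–Br: 1 × 376 = 376
    Σ(formed) = 5461 kJ
  ΔH_II = 5430 − 5461 = −31 kJ
ΔH_I − ΔH_II = −67 kJ, so reaction I has the more negative ΔH; |ΔH_I − ΔH_II| = 67 kJ.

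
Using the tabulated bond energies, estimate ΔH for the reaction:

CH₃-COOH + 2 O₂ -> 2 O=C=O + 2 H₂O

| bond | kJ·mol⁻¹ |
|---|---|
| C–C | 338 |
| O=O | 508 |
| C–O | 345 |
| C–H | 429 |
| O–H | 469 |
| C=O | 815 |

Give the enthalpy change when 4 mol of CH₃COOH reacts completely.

ΔH = −3464 kJ

Bonds broken (reactants):
  C–C: 1 × 338 = 338
  C–H: 3 × 429 = 1287
  C–O: 1 × 345 = 345
  C=O: 1 × 815 = 815
  O–H: 1 × 469 = 469
  O=O: 2 × 508 = 1016
  Σ(broken) = 4270 kJ
Bonds formed (products):
  C=O: 4 × 815 = 3260
  O–H: 4 × 469 = 1876
  Σ(formed) = 5136 kJ
ΔH = Σ(broken) − Σ(formed) = 4270 − 5136 = −866 kJ
For 4× the reaction as written: 4 × (−866) = −3464 kJ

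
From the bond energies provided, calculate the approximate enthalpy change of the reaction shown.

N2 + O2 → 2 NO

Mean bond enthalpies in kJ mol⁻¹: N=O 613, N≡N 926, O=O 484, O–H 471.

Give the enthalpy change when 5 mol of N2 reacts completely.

Bonds broken (reactants):
  N≡N: 1 × 926 = 926
  O=O: 1 × 484 = 484
  Σ(broken) = 1410 kJ
Bonds formed (products):
  N=O: 2 × 613 = 1226
  Σ(formed) = 1226 kJ
ΔH = Σ(broken) − Σ(formed) = 1410 − 1226 = +184 kJ
For 5× the reaction as written: 5 × (+184) = +920 kJ

ΔH = +920 kJ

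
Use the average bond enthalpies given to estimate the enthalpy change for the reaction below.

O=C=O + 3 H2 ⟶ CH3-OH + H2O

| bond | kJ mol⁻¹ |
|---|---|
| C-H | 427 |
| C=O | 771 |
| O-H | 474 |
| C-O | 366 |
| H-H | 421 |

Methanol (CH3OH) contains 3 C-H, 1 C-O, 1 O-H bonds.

Bonds broken (reactants):
  C=O: 2 × 771 = 1542
  H-H: 3 × 421 = 1263
  Σ(broken) = 2805 kJ
Bonds formed (products):
  C-H: 3 × 427 = 1281
  C-O: 1 × 366 = 366
  O-H: 3 × 474 = 1422
  Σ(formed) = 3069 kJ
ΔH = Σ(broken) − Σ(formed) = 2805 − 3069 = −264 kJ

ΔH ≈ −264 kJ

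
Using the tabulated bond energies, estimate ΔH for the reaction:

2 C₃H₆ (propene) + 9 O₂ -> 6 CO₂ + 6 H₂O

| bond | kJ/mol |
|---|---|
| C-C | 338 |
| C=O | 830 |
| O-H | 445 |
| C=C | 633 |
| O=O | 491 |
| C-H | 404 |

Bonds broken (reactants):
  C-C: 2 × 338 = 676
  C-H: 12 × 404 = 4848
  C=C: 2 × 633 = 1266
  O=O: 9 × 491 = 4419
  Σ(broken) = 11209 kJ
Bonds formed (products):
  C=O: 12 × 830 = 9960
  O-H: 12 × 445 = 5340
  Σ(formed) = 15300 kJ
ΔH = Σ(broken) − Σ(formed) = 11209 − 15300 = −4091 kJ

ΔH ≈ −4091 kJ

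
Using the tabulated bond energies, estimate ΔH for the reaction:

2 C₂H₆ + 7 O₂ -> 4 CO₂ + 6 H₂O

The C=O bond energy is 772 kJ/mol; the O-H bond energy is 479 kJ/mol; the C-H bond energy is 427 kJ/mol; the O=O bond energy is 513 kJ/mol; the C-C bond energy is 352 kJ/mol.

ΔH ≈ −2505 kJ

Bonds broken (reactants):
  C-C: 2 × 352 = 704
  C-H: 12 × 427 = 5124
  O=O: 7 × 513 = 3591
  Σ(broken) = 9419 kJ
Bonds formed (products):
  C=O: 8 × 772 = 6176
  O-H: 12 × 479 = 5748
  Σ(formed) = 11924 kJ
ΔH = Σ(broken) − Σ(formed) = 9419 − 11924 = −2505 kJ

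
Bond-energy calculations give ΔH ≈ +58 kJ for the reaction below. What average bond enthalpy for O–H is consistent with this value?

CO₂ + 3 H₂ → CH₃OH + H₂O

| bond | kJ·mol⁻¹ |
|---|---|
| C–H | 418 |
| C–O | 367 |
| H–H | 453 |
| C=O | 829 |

Let D be the O–H bond energy.
Σ(broken) = 2×829 + 3×453 = 3017
Σ(formed) = 3×418 + 1×367 + 3×D = 1621 + 3D
ΔH = Σ(broken) − Σ(formed) = (3017) − (1621 + 3D) = +1396 − 3D
Setting this equal to +58 kJ gives 3D = 1338, so D = 446 kJ/mol.

D(O–H) ≈ 446 kJ/mol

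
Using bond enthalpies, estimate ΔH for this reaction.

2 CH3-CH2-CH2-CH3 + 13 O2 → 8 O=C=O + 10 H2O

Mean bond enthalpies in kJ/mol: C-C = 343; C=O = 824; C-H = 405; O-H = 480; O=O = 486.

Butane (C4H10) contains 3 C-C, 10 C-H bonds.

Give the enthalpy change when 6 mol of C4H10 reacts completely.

Bonds broken (reactants):
  C-C: 6 × 343 = 2058
  C-H: 20 × 405 = 8100
  O=O: 13 × 486 = 6318
  Σ(broken) = 16476 kJ
Bonds formed (products):
  C=O: 16 × 824 = 13184
  O-H: 20 × 480 = 9600
  Σ(formed) = 22784 kJ
ΔH = Σ(broken) − Σ(formed) = 16476 − 22784 = −6308 kJ
For 3× the reaction as written: 3 × (−6308) = −18924 kJ

ΔH = −18924 kJ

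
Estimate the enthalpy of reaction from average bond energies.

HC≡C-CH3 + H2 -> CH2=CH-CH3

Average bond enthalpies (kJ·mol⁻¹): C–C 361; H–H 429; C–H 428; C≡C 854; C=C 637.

Bonds broken (reactants):
  C≡C: 1 × 854 = 854
  C–C: 1 × 361 = 361
  C–H: 4 × 428 = 1712
  H–H: 1 × 429 = 429
  Σ(broken) = 3356 kJ
Bonds formed (products):
  C–C: 1 × 361 = 361
  C–H: 6 × 428 = 2568
  C=C: 1 × 637 = 637
  Σ(formed) = 3566 kJ
ΔH = Σ(broken) − Σ(formed) = 3356 − 3566 = −210 kJ

ΔH ≈ −210 kJ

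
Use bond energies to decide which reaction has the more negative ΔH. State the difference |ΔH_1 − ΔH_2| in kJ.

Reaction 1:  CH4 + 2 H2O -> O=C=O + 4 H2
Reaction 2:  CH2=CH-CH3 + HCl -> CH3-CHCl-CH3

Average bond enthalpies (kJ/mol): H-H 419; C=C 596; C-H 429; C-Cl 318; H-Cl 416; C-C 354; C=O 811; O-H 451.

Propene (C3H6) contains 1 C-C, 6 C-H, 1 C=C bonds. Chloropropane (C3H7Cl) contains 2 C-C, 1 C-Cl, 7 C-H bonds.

Reaction 1:
  Bonds broken (reactants):
    C-H: 4 × 429 = 1716
    O-H: 4 × 451 = 1804
    Σ(broken) = 3520 kJ
  Bonds formed (products):
    C=O: 2 × 811 = 1622
    H-H: 4 × 419 = 1676
    Σ(formed) = 3298 kJ
  ΔH_1 = 3520 − 3298 = +222 kJ
Reaction 2:
  Bonds broken (reactants):
    C-C: 1 × 354 = 354
    C-H: 6 × 429 = 2574
    C=C: 1 × 596 = 596
    H-Cl: 1 × 416 = 416
    Σ(broken) = 3940 kJ
  Bonds formed (products):
    C-C: 2 × 354 = 708
    C-Cl: 1 × 318 = 318
    C-H: 7 × 429 = 3003
    Σ(formed) = 4029 kJ
  ΔH_2 = 3940 − 4029 = −89 kJ
ΔH_1 − ΔH_2 = +311 kJ, so reaction 2 has the more negative ΔH; |ΔH_1 − ΔH_2| = 311 kJ.

Reaction 2, by 311 kJ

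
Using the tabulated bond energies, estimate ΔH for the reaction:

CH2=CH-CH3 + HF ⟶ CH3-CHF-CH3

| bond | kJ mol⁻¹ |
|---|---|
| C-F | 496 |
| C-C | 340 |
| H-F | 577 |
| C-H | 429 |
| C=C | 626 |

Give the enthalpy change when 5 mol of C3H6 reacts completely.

ΔH = −310 kJ

Bonds broken (reactants):
  C-C: 1 × 340 = 340
  C-H: 6 × 429 = 2574
  C=C: 1 × 626 = 626
  H-F: 1 × 577 = 577
  Σ(broken) = 4117 kJ
Bonds formed (products):
  C-C: 2 × 340 = 680
  C-F: 1 × 496 = 496
  C-H: 7 × 429 = 3003
  Σ(formed) = 4179 kJ
ΔH = Σ(broken) − Σ(formed) = 4117 − 4179 = −62 kJ
For 5× the reaction as written: 5 × (−62) = −310 kJ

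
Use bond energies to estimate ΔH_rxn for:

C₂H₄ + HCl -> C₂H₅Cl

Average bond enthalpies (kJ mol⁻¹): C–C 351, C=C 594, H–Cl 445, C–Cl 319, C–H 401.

Bonds broken (reactants):
  C–H: 4 × 401 = 1604
  C=C: 1 × 594 = 594
  H–Cl: 1 × 445 = 445
  Σ(broken) = 2643 kJ
Bonds formed (products):
  C–C: 1 × 351 = 351
  C–Cl: 1 × 319 = 319
  C–H: 5 × 401 = 2005
  Σ(formed) = 2675 kJ
ΔH = Σ(broken) − Σ(formed) = 2643 − 2675 = −32 kJ

ΔH ≈ −32 kJ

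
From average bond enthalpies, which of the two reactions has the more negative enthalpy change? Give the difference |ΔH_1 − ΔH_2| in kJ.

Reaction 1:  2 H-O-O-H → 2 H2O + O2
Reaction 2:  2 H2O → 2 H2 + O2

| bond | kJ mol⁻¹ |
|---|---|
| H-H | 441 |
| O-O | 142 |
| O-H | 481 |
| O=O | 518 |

Reaction 1, by 758 kJ

Reaction 1:
  Bonds broken (reactants):
    O-H: 4 × 481 = 1924
    O-O: 2 × 142 = 284
    Σ(broken) = 2208 kJ
  Bonds formed (products):
    O-H: 4 × 481 = 1924
    O=O: 1 × 518 = 518
    Σ(formed) = 2442 kJ
  ΔH_1 = 2208 − 2442 = −234 kJ
Reaction 2:
  Bonds broken (reactants):
    O-H: 4 × 481 = 1924
    Σ(broken) = 1924 kJ
  Bonds formed (products):
    H-H: 2 × 441 = 882
    O=O: 1 × 518 = 518
    Σ(formed) = 1400 kJ
  ΔH_2 = 1924 − 1400 = +524 kJ
ΔH_1 − ΔH_2 = −758 kJ, so reaction 1 has the more negative ΔH; |ΔH_1 − ΔH_2| = 758 kJ.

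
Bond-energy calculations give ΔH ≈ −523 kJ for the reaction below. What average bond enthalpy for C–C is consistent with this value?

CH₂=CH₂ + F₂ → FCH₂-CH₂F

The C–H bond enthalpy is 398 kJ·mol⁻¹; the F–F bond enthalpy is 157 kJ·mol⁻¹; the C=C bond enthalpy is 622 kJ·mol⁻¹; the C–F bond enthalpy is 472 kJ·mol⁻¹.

Let D be the C–C bond energy.
Σ(broken) = 4×398 + 1×622 + 1×157 = 2371
Σ(formed) = 1×D + 2×472 + 4×398 = 2536 + D
ΔH = Σ(broken) − Σ(formed) = (2371) − (2536 + D) = −165 − D
Setting this equal to −523 kJ gives D = 358 kJ/mol.

D(C–C) ≈ 358 kJ/mol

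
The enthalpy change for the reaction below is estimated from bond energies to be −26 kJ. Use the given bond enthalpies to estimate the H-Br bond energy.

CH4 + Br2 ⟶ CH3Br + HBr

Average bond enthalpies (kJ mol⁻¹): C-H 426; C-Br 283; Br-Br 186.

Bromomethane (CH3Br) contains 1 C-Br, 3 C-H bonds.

D(H-Br) ≈ 355 kJ/mol

Let D be the H-Br bond energy.
Σ(broken) = 1×186 + 4×426 = 1890
Σ(formed) = 1×283 + 3×426 + 1×D = 1561 + D
ΔH = Σ(broken) − Σ(formed) = (1890) − (1561 + D) = +329 − D
Setting this equal to −26 kJ gives D = 355 kJ/mol.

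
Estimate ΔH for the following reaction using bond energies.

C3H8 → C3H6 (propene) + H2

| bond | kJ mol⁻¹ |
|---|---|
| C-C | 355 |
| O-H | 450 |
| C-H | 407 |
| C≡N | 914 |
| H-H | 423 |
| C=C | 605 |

Bonds broken (reactants):
  C-C: 2 × 355 = 710
  C-H: 8 × 407 = 3256
  Σ(broken) = 3966 kJ
Bonds formed (products):
  C-C: 1 × 355 = 355
  C-H: 6 × 407 = 2442
  C=C: 1 × 605 = 605
  H-H: 1 × 423 = 423
  Σ(formed) = 3825 kJ
ΔH = Σ(broken) − Σ(formed) = 3966 − 3825 = +141 kJ

ΔH ≈ +141 kJ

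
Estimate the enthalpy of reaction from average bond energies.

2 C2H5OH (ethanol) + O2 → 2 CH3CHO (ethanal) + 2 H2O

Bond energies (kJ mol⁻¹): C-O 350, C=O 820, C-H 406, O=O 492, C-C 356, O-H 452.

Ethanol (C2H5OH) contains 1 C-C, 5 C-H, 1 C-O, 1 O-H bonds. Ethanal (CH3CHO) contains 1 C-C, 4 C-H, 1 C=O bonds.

ΔH ≈ −540 kJ

Bonds broken (reactants):
  C-C: 2 × 356 = 712
  C-H: 10 × 406 = 4060
  C-O: 2 × 350 = 700
  O-H: 2 × 452 = 904
  O=O: 1 × 492 = 492
  Σ(broken) = 6868 kJ
Bonds formed (products):
  C-C: 2 × 356 = 712
  C-H: 8 × 406 = 3248
  C=O: 2 × 820 = 1640
  O-H: 4 × 452 = 1808
  Σ(formed) = 7408 kJ
ΔH = Σ(broken) − Σ(formed) = 6868 − 7408 = −540 kJ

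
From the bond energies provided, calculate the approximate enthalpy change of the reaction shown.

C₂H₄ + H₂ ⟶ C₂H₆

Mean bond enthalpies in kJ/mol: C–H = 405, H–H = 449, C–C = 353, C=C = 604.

Bonds broken (reactants):
  C–H: 4 × 405 = 1620
  C=C: 1 × 604 = 604
  H–H: 1 × 449 = 449
  Σ(broken) = 2673 kJ
Bonds formed (products):
  C–C: 1 × 353 = 353
  C–H: 6 × 405 = 2430
  Σ(formed) = 2783 kJ
ΔH = Σ(broken) − Σ(formed) = 2673 − 2783 = −110 kJ

ΔH ≈ −110 kJ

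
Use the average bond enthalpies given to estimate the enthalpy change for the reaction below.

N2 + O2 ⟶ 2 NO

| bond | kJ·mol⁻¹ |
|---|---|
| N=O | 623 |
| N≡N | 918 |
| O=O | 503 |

ΔH ≈ +175 kJ

Bonds broken (reactants):
  N≡N: 1 × 918 = 918
  O=O: 1 × 503 = 503
  Σ(broken) = 1421 kJ
Bonds formed (products):
  N=O: 2 × 623 = 1246
  Σ(formed) = 1246 kJ
ΔH = Σ(broken) − Σ(formed) = 1421 − 1246 = +175 kJ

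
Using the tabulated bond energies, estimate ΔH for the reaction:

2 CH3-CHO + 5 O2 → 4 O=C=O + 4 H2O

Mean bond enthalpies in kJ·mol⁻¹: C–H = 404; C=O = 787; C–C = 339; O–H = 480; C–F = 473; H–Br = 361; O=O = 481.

Bonds broken (reactants):
  C–C: 2 × 339 = 678
  C–H: 8 × 404 = 3232
  C=O: 2 × 787 = 1574
  O=O: 5 × 481 = 2405
  Σ(broken) = 7889 kJ
Bonds formed (products):
  C=O: 8 × 787 = 6296
  O–H: 8 × 480 = 3840
  Σ(formed) = 10136 kJ
ΔH = Σ(broken) − Σ(formed) = 7889 − 10136 = −2247 kJ

ΔH ≈ −2247 kJ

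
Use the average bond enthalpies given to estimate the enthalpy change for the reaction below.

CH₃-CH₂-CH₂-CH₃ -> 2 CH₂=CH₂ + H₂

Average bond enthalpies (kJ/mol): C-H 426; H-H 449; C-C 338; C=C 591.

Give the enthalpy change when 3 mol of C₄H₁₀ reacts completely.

ΔH = +705 kJ

Bonds broken (reactants):
  C-C: 3 × 338 = 1014
  C-H: 10 × 426 = 4260
  Σ(broken) = 5274 kJ
Bonds formed (products):
  C-H: 8 × 426 = 3408
  C=C: 2 × 591 = 1182
  H-H: 1 × 449 = 449
  Σ(formed) = 5039 kJ
ΔH = Σ(broken) − Σ(formed) = 5274 − 5039 = +235 kJ
For 3× the reaction as written: 3 × (+235) = +705 kJ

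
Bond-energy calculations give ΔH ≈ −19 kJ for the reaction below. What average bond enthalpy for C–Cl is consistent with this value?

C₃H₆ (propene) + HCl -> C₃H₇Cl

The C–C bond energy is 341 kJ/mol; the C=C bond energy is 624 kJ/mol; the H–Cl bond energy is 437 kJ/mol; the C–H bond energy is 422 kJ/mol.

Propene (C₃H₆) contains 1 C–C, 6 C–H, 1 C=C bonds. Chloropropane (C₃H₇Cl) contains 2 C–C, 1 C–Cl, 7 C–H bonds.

Let D be the C–Cl bond energy.
Σ(broken) = 1×341 + 6×422 + 1×624 + 1×437 = 3934
Σ(formed) = 2×341 + 1×D + 7×422 = 3636 + D
ΔH = Σ(broken) − Σ(formed) = (3934) − (3636 + D) = +298 − D
Setting this equal to −19 kJ gives D = 317 kJ/mol.

D(C–Cl) ≈ 317 kJ/mol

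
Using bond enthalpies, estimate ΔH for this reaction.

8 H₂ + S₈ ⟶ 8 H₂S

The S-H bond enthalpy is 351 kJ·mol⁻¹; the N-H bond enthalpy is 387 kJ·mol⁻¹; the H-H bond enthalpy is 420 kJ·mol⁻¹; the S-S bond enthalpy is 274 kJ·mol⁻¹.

ΔH ≈ −64 kJ

Bonds broken (reactants):
  H-H: 8 × 420 = 3360
  S-S: 8 × 274 = 2192
  Σ(broken) = 5552 kJ
Bonds formed (products):
  S-H: 16 × 351 = 5616
  Σ(formed) = 5616 kJ
ΔH = Σ(broken) − Σ(formed) = 5552 − 5616 = −64 kJ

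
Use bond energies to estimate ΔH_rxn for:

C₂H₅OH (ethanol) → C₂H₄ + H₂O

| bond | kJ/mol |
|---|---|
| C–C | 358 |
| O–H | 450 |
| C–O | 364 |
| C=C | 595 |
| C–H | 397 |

ΔH ≈ +74 kJ

Bonds broken (reactants):
  C–C: 1 × 358 = 358
  C–H: 5 × 397 = 1985
  C–O: 1 × 364 = 364
  O–H: 1 × 450 = 450
  Σ(broken) = 3157 kJ
Bonds formed (products):
  C–H: 4 × 397 = 1588
  C=C: 1 × 595 = 595
  O–H: 2 × 450 = 900
  Σ(formed) = 3083 kJ
ΔH = Σ(broken) − Σ(formed) = 3157 − 3083 = +74 kJ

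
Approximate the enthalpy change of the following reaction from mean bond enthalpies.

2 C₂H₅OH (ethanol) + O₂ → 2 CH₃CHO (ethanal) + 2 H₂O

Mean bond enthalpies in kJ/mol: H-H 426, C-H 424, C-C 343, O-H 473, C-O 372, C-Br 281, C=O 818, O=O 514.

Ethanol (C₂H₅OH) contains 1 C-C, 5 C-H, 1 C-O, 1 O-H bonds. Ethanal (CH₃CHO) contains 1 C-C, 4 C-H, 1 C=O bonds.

ΔH ≈ −476 kJ

Bonds broken (reactants):
  C-C: 2 × 343 = 686
  C-H: 10 × 424 = 4240
  C-O: 2 × 372 = 744
  O-H: 2 × 473 = 946
  O=O: 1 × 514 = 514
  Σ(broken) = 7130 kJ
Bonds formed (products):
  C-C: 2 × 343 = 686
  C-H: 8 × 424 = 3392
  C=O: 2 × 818 = 1636
  O-H: 4 × 473 = 1892
  Σ(formed) = 7606 kJ
ΔH = Σ(broken) − Σ(formed) = 7130 − 7606 = −476 kJ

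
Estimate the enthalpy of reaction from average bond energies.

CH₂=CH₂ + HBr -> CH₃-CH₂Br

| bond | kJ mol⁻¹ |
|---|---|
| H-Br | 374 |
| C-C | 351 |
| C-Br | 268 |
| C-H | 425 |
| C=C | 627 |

ΔH ≈ −43 kJ

Bonds broken (reactants):
  C-H: 4 × 425 = 1700
  C=C: 1 × 627 = 627
  H-Br: 1 × 374 = 374
  Σ(broken) = 2701 kJ
Bonds formed (products):
  C-Br: 1 × 268 = 268
  C-C: 1 × 351 = 351
  C-H: 5 × 425 = 2125
  Σ(formed) = 2744 kJ
ΔH = Σ(broken) − Σ(formed) = 2701 − 2744 = −43 kJ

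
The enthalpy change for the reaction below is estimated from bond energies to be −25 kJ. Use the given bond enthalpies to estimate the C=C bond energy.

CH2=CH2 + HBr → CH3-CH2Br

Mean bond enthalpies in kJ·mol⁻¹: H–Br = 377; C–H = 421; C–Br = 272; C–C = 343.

Let D be the C=C bond energy.
Σ(broken) = 4×421 + 1×D + 1×377 = 2061 + D
Σ(formed) = 1×272 + 1×343 + 5×421 = 2720
ΔH = Σ(broken) − Σ(formed) = (2061 + D) − (2720) = −659 + D
Setting this equal to −25 kJ gives D = 634 kJ/mol.

D(C=C) ≈ 634 kJ/mol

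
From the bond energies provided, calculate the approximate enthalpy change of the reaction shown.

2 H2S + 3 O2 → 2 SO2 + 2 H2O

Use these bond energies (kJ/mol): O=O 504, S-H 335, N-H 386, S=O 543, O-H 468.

ΔH ≈ −1192 kJ

Bonds broken (reactants):
  O=O: 3 × 504 = 1512
  S-H: 4 × 335 = 1340
  Σ(broken) = 2852 kJ
Bonds formed (products):
  O-H: 4 × 468 = 1872
  S=O: 4 × 543 = 2172
  Σ(formed) = 4044 kJ
ΔH = Σ(broken) − Σ(formed) = 2852 − 4044 = −1192 kJ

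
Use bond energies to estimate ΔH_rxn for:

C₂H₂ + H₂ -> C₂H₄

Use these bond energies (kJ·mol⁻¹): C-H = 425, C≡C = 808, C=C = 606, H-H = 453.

Bonds broken (reactants):
  C≡C: 1 × 808 = 808
  C-H: 2 × 425 = 850
  H-H: 1 × 453 = 453
  Σ(broken) = 2111 kJ
Bonds formed (products):
  C-H: 4 × 425 = 1700
  C=C: 1 × 606 = 606
  Σ(formed) = 2306 kJ
ΔH = Σ(broken) − Σ(formed) = 2111 − 2306 = −195 kJ

ΔH ≈ −195 kJ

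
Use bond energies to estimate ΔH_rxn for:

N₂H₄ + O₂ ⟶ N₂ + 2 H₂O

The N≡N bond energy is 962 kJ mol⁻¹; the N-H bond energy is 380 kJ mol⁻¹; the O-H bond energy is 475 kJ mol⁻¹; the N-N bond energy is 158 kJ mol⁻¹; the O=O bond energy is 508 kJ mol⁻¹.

Bonds broken (reactants):
  N-H: 4 × 380 = 1520
  N-N: 1 × 158 = 158
  O=O: 1 × 508 = 508
  Σ(broken) = 2186 kJ
Bonds formed (products):
  N≡N: 1 × 962 = 962
  O-H: 4 × 475 = 1900
  Σ(formed) = 2862 kJ
ΔH = Σ(broken) − Σ(formed) = 2186 − 2862 = −676 kJ

ΔH ≈ −676 kJ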